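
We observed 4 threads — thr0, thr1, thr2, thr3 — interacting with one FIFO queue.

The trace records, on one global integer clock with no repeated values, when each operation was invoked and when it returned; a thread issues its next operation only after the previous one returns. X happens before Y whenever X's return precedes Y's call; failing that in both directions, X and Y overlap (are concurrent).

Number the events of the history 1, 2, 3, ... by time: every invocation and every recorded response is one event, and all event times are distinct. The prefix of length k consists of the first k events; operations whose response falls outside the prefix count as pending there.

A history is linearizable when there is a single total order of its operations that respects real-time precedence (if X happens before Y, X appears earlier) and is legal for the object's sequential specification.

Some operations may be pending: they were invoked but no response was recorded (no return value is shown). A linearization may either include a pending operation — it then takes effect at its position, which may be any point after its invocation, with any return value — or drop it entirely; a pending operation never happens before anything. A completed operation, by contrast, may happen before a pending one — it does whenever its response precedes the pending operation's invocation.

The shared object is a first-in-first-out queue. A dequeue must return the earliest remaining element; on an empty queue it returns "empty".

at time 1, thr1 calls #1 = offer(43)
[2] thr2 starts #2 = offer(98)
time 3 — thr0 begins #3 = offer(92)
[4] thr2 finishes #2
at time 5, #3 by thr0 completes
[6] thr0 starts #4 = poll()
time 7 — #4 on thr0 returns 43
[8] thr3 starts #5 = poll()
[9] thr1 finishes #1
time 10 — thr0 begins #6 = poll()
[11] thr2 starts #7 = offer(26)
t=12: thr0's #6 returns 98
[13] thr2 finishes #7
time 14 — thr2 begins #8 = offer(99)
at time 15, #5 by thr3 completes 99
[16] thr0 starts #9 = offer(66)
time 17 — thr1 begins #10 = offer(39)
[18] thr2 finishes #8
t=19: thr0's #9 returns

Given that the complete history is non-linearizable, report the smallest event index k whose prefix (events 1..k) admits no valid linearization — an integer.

15

one valid order for events 1..14 is #1, #2, #3, #4, #6, #5, #7:
after step 1 (#1 offer(43)): queue <43>
after step 2 (#2 offer(98)): queue <43,98>
after step 3 (#3 offer(92)): queue <43,98,92>
after step 4 (#4 poll() → 43): queue <98,92>
after step 5 (#6 poll() → 98): queue <92>
after step 6 (#5 poll() (pending, included)): queue <>
after step 7 (#7 offer(26)): queue <26>
with event 15 included (#5 responding at time 15), all real-time-consistent orders fail
no completion choice of the 1 pending operation (#8) rescues it — every subset was tried
e.g. #1, #2, #3, #4, #5, #6, #7 (pending dropped): illegal at step 5, since #5 poll() → 99 cannot apply there
e.g. #1, #2, #3, #4, #5, #7, #6 (pending dropped): illegal at step 5, since #5 poll() → 99 cannot apply there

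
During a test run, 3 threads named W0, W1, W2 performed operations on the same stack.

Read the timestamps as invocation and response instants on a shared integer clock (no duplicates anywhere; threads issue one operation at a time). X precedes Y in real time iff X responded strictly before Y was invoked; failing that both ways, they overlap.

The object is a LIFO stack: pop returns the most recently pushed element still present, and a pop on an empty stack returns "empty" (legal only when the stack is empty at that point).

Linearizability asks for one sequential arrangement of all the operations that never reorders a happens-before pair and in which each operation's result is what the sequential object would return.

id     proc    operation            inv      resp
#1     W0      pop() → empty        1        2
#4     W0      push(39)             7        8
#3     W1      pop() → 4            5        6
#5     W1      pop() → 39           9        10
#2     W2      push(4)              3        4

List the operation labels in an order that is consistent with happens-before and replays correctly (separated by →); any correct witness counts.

#1 → #2 → #3 → #4 → #5

step 1: #1 pop() → empty — stack <>
step 2: #2 push(4) — stack <4>
step 3: #3 pop() → 4 — stack <>
step 4: #4 push(39) — stack <39>
step 5: #5 pop() → 39 — stack <>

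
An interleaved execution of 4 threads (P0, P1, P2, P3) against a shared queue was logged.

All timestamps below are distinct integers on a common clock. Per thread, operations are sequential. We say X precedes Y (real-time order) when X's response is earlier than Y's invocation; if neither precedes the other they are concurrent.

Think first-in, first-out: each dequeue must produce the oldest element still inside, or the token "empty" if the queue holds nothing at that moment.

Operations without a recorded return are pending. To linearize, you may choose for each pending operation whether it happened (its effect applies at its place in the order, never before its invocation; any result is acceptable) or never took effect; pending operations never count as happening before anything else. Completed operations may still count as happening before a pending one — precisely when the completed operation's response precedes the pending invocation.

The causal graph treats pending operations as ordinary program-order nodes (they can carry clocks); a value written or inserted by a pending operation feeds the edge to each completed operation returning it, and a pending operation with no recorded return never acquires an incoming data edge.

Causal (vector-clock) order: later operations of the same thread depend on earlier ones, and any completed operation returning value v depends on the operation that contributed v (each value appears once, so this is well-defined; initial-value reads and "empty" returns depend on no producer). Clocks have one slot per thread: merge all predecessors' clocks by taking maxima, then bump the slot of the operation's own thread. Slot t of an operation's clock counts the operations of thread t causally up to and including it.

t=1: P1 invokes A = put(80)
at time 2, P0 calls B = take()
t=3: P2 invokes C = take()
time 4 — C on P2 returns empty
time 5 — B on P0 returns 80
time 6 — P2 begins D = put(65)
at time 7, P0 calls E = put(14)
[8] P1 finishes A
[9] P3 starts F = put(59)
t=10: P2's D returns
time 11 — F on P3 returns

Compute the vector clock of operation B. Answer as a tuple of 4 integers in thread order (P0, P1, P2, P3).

(1, 1, 0, 0)

F, invoked 9, has no incoming edges; only P3's bump applies → (0, 0, 0, 1)
C, invoked 3, has no incoming edges; only P2's bump applies → (0, 0, 1, 0)
A, invoked 1, has no incoming edges; only P1's bump applies → (0, 1, 0, 0)
D (invocation 6): componentwise max over VC(C)=(0, 0, 1, 0), +1 at P2, giving (0, 0, 2, 0)
B (invocation 2): componentwise max over VC(A)=(0, 1, 0, 0), +1 at P0, giving (1, 1, 0, 0)
E (invocation 7): componentwise max over VC(B)=(1, 1, 0, 0), +1 at P0, giving (2, 1, 0, 0)
target: VC(B) = (1, 1, 0, 0)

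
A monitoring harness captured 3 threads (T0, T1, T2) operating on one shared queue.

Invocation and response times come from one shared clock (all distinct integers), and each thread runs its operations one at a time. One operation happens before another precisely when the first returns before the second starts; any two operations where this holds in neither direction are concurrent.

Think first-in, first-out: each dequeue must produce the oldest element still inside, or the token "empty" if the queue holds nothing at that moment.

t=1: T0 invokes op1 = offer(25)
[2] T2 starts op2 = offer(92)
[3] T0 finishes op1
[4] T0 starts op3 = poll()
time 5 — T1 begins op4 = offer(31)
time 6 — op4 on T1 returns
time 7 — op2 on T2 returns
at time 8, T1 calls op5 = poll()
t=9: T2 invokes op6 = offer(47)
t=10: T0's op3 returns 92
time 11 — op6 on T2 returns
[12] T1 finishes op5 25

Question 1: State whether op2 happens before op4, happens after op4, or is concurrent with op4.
Answer: concurrent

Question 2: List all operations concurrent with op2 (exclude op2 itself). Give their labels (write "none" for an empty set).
Answer: op1, op3, op4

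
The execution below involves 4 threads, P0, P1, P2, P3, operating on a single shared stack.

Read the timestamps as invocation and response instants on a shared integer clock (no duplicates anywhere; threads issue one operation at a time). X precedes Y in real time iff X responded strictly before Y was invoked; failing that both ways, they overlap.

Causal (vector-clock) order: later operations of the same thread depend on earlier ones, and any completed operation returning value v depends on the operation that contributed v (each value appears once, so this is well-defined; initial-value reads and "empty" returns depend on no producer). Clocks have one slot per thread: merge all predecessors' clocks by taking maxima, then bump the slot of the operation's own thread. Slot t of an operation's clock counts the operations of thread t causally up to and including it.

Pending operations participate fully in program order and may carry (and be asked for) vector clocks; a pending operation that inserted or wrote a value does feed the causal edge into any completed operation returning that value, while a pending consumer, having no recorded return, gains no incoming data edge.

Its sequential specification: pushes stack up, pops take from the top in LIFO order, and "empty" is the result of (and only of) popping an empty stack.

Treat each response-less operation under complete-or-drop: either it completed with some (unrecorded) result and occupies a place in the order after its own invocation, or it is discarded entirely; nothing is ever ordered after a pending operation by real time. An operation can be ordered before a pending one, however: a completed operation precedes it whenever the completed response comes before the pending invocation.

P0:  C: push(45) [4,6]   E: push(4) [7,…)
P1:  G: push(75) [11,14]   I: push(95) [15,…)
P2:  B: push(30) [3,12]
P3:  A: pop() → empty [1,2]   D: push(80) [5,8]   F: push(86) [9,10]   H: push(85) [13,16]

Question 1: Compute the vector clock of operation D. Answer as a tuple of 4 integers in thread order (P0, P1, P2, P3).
VC(A, invoked at 1): no causal predecessors; +1 on P3 → (0, 0, 0, 1)
VC(B, invoked at 3): no causal predecessors; +1 on P2 → (0, 0, 1, 0)
VC(G, invoked at 11): no causal predecessors; +1 on P1 → (0, 1, 0, 0)
VC(C, invoked at 4): no causal predecessors; +1 on P0 → (1, 0, 0, 0)
D, invoked 5, takes VC(A)=(0, 0, 0, 1) under max, adds 1 for P3 → (0, 0, 0, 2)
I, invoked 15, takes VC(G)=(0, 1, 0, 0) under max, adds 1 for P1 → (0, 2, 0, 0)
E, invoked 7, takes VC(C)=(1, 0, 0, 0) under max, adds 1 for P0 → (2, 0, 0, 0)
F, invoked 9, takes VC(D)=(0, 0, 0, 2) under max, adds 1 for P3 → (0, 0, 0, 3)
H, invoked 13, takes VC(F)=(0, 0, 0, 3) under max, adds 1 for P3 → (0, 0, 0, 4)
target: VC(D) = (0, 0, 0, 2)

(0, 0, 0, 2)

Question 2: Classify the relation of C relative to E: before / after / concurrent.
C spans [4,6], E spans [7,…)
resp(C)=6 < inv(E)=7

before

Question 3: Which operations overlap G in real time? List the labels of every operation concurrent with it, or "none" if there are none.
overlap test against G [11,14]: concurrent iff the interval meets 11..14
A [1,2]: before
B [3,12]: concurrent
C [4,6]: before
D [5,8]: before
E [7,…): concurrent
F [9,10]: before
H [13,16]: concurrent
I [15,…): after

B, E, H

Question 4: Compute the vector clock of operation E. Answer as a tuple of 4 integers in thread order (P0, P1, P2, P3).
no predecessors for A (invoked 1): P3 increments from zero → (0, 0, 0, 1)
no predecessors for B (invoked 3): P2 increments from zero → (0, 0, 1, 0)
no predecessors for G (invoked 11): P1 increments from zero → (0, 1, 0, 0)
no predecessors for C (invoked 4): P0 increments from zero → (1, 0, 0, 0)
invoked at 5, D merges VC(A)=(0, 0, 0, 1) and bumps P3's slot → (0, 0, 0, 2)
invoked at 15, I merges VC(G)=(0, 1, 0, 0) and bumps P1's slot → (0, 2, 0, 0)
invoked at 7, E merges VC(C)=(1, 0, 0, 0) and bumps P0's slot → (2, 0, 0, 0)
invoked at 9, F merges VC(D)=(0, 0, 0, 2) and bumps P3's slot → (0, 0, 0, 3)
invoked at 13, H merges VC(F)=(0, 0, 0, 3) and bumps P3's slot → (0, 0, 0, 4)
target: VC(E) = (2, 0, 0, 0)

(2, 0, 0, 0)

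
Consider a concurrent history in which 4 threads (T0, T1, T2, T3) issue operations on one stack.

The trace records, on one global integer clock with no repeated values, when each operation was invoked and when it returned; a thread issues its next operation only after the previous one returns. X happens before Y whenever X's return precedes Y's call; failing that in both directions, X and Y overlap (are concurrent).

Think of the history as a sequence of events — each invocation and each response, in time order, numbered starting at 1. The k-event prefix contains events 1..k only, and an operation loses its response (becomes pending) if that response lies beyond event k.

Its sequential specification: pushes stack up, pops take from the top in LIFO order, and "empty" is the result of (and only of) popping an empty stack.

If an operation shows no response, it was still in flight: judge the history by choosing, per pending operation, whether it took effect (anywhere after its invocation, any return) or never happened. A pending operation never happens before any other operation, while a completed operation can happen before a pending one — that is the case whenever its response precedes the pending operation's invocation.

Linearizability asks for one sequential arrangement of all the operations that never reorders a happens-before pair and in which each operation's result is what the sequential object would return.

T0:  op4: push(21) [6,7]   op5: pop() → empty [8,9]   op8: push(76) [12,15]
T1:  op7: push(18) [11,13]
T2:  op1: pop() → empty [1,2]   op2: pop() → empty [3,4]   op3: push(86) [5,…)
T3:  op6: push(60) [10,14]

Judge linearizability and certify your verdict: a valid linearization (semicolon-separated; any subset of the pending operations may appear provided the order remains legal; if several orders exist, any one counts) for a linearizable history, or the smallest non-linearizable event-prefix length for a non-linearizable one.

through event 8 a valid linearization exists; event 9 (op5 responding at time 9) ends that
the sole real-time-consistent order of 4 completed operations fails the stack replay
completion choices over the 1 pending operation (op3) were checked; none helps
one such order, op1, op2, op4, op5 (pending dropped), breaks at step 4 where op5 pop() → empty is illegal

not linearizable — minimal violating prefix: 9 events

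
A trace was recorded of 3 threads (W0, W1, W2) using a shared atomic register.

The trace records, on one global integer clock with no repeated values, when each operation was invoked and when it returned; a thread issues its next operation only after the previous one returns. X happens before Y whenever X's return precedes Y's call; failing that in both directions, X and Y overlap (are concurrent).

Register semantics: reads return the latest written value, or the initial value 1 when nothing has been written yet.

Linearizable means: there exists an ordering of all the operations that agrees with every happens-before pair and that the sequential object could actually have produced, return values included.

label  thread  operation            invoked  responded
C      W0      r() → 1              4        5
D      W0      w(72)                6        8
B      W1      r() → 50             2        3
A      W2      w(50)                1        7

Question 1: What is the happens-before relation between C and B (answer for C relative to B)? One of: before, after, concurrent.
C spans [4,5], B spans [2,3]
resp(B)=3 < inv(C)=4

after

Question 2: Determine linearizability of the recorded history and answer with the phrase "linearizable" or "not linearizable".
cut after 4 events: linearizable; cut after 5 events (C responds, time 5): not linearizable
exactly one order of the 2 completed ops respects real time; the atomic register replay fails
including or dropping the 1 pending operation (A) in any combination fails
one such order, B, C (pending dropped), breaks at step 1 where B r() → 50 is illegal

not linearizable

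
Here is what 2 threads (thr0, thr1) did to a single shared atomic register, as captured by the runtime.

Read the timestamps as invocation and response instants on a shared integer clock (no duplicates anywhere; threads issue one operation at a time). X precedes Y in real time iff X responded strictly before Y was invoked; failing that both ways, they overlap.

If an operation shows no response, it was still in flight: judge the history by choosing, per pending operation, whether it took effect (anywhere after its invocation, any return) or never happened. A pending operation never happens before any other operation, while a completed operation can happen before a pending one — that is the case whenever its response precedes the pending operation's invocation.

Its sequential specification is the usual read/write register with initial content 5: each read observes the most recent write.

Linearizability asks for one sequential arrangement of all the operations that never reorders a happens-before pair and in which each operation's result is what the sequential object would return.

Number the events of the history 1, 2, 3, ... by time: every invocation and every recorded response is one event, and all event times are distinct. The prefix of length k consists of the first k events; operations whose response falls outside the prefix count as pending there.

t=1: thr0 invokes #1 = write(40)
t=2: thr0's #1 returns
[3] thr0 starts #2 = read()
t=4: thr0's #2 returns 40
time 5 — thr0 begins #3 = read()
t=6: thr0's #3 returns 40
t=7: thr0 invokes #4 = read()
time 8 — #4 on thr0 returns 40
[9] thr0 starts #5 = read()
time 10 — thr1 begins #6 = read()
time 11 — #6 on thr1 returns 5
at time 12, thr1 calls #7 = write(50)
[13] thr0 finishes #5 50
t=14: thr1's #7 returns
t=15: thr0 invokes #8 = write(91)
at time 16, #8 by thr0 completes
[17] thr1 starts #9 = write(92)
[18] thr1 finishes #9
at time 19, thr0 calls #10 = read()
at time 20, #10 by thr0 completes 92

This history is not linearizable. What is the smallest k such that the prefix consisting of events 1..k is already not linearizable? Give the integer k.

events 1..10 are still linearizable — one witness is #1, #2, #3, #4:
1. #1 write(40), leaving value 40
2. #2 read() → 40, leaving value 40
3. #3 read() → 40, leaving value 40
4. #4 read() → 40, leaving value 40
include event 11 — #6 responding at 11 — and every candidate order breaks
no completion choice of the 1 pending operation (#5) rescues it — every subset was tried
e.g. #1, #2, #3, #4, #6 (pending dropped): illegal at step 5, since #6 read() → 5 cannot apply there

11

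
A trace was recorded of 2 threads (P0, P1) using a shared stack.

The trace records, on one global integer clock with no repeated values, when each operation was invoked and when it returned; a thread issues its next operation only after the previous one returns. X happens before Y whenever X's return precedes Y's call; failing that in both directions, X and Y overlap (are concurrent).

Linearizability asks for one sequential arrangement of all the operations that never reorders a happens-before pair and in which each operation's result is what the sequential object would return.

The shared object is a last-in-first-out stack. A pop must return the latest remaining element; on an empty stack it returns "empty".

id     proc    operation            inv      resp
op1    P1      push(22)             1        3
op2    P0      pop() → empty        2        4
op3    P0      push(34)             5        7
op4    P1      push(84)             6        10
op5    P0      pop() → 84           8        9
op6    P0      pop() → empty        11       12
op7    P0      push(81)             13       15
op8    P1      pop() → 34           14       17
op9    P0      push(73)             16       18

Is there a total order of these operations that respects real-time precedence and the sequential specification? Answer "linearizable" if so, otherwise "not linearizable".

not linearizable

prefix check: 1..11 passes, 1..12 fails once op6's time-12 response joins
the 6 completed operations admit 6 real-time orders; each fails the stack replay
take op1, op2, op3, op4, op5, op6: step 2 already fails, because op2 pop() → empty cannot occur there
take op1, op2, op3, op5, op4, op6: step 2 already fails, because op2 pop() → empty cannot occur there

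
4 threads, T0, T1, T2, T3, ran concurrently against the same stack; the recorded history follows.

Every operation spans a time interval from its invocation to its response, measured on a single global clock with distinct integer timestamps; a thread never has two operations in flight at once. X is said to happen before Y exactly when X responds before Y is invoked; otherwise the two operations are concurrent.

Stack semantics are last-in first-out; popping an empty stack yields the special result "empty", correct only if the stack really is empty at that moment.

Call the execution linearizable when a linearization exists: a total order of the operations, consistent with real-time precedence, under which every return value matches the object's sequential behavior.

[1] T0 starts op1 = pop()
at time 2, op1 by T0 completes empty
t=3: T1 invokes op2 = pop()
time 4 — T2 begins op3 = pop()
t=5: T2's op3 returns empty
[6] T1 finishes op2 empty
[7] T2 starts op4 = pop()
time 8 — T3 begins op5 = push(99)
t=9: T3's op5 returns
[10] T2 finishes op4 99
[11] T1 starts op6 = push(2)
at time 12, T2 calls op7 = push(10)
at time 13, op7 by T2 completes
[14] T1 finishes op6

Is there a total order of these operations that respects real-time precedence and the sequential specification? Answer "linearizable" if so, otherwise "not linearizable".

witness order: op1, op2, op3, op5, op4, op6, op7
step 1: op1 pop() → empty — stack <>
step 2: op2 pop() → empty — stack <>
step 3: op3 pop() → empty — stack <>
step 4: op5 push(99) — stack <99>
step 5: op4 pop() → 99 — stack <>
step 6: op6 push(2) — stack <2>
step 7: op7 push(10) — stack <2,10>

linearizable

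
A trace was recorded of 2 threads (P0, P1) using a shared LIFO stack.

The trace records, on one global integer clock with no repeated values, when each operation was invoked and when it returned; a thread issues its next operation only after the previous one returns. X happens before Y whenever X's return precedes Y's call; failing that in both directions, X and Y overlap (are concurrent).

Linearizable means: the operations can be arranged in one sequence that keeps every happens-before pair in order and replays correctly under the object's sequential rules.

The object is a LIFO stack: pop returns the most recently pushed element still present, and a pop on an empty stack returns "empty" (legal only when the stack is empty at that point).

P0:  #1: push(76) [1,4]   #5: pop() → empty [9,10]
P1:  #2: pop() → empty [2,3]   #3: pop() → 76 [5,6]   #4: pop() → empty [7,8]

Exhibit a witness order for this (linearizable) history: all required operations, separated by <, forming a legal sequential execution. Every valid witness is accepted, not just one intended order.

#2 < #1 < #3 < #4 < #5

after step 1 (#2 pop() → empty): stack <>
after step 2 (#1 push(76)): stack <76>
after step 3 (#3 pop() → 76): stack <>
after step 4 (#4 pop() → empty): stack <>
after step 5 (#5 pop() → empty): stack <>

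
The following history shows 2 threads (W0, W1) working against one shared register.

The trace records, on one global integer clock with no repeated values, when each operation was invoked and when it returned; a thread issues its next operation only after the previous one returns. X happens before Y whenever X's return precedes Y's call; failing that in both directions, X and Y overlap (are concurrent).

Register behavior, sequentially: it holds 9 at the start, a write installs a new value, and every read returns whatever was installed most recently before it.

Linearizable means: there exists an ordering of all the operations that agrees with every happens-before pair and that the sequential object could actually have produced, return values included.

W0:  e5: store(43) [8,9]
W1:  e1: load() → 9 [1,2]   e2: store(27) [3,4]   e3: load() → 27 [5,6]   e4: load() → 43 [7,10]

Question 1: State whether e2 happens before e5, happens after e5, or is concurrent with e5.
before

e2 spans [3,4], e5 spans [8,9]
resp(e2)=4 < inv(e5)=8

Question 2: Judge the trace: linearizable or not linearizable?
linearizable

a witness: e1, e2, e3, e5, e4
step 1: e1 load() → 9 — value 9
step 2: e2 store(27) — value 27
step 3: e3 load() → 27 — value 27
step 4: e5 store(43) — value 43
step 5: e4 load() → 43 — value 43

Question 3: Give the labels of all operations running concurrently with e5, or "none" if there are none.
e4

e5 spans [8,9]: anything still running between times 8 and 9 counts as concurrent
e1 [1,2]: before
e2 [3,4]: before
e3 [5,6]: before
e4 [7,10]: concurrent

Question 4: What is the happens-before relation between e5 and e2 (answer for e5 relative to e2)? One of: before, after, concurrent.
after

e5 spans [8,9], e2 spans [3,4]
resp(e2)=4 < inv(e5)=8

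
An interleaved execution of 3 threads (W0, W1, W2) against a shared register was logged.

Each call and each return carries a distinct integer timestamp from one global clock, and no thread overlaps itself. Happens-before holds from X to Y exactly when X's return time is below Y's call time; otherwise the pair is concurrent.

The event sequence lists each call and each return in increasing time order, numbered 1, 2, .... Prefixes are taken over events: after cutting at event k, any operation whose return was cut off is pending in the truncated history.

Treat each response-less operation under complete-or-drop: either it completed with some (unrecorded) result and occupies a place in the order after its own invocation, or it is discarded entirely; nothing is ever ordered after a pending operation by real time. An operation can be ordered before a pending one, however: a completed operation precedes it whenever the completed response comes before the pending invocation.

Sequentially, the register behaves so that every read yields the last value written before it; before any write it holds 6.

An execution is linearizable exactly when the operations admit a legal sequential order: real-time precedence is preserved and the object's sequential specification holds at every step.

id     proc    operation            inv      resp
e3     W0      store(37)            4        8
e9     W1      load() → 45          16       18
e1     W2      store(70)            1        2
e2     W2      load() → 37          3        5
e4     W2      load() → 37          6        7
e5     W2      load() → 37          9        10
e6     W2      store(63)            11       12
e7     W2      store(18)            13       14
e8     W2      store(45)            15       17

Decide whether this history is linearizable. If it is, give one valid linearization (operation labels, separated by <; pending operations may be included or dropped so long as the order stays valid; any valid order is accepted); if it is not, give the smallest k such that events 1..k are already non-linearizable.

linearizable — witness: e1 < e3 < e2 < e4 < e5 < e6 < e7 < e8 < e9

step 1: e1 store(70) — value 70
step 2: e3 store(37) — value 37
step 3: e2 load() → 37 — value 37
step 4: e4 load() → 37 — value 37
step 5: e5 load() → 37 — value 37
step 6: e6 store(63) — value 63
step 7: e7 store(18) — value 18
step 8: e8 store(45) — value 45
step 9: e9 load() → 45 — value 45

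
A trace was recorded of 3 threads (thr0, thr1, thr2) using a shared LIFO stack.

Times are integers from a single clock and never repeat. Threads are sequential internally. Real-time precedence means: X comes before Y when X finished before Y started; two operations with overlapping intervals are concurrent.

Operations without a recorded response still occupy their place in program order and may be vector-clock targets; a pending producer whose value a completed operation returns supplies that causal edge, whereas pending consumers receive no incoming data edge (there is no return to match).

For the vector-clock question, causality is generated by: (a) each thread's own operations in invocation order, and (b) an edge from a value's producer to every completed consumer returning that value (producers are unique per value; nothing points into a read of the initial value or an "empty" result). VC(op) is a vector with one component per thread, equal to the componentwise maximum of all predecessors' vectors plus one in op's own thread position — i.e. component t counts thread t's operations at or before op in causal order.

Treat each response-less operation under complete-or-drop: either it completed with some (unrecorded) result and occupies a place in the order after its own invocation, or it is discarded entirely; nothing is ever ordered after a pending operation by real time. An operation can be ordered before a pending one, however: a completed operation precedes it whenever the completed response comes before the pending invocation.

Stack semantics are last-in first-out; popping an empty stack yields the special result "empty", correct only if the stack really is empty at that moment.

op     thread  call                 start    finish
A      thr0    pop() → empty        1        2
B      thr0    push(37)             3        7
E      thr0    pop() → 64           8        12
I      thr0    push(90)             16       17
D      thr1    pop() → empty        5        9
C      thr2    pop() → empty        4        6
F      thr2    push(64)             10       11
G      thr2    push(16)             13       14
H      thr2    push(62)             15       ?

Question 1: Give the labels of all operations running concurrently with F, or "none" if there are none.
Answer: E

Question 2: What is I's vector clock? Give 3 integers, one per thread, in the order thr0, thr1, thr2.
Answer: (4, 0, 2)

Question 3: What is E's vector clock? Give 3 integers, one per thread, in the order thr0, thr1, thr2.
Answer: (3, 0, 2)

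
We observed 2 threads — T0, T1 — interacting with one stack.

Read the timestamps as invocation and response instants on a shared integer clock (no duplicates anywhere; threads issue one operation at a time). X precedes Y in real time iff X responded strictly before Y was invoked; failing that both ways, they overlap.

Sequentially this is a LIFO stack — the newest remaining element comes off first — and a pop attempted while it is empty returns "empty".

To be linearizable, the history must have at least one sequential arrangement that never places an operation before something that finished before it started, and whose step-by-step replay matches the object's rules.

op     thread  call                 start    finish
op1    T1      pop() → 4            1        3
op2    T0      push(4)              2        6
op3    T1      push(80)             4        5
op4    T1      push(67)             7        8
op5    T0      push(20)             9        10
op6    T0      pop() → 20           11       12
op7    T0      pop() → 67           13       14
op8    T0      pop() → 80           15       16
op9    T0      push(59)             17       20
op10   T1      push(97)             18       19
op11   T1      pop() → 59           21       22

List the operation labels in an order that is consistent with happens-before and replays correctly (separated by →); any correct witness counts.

op2 → op1 → op3 → op4 → op5 → op6 → op7 → op8 → op10 → op9 → op11

step 1: op2 push(4) — stack <4>
step 2: op1 pop() → 4 — stack <>
step 3: op3 push(80) — stack <80>
step 4: op4 push(67) — stack <80,67>
step 5: op5 push(20) — stack <80,67,20>
step 6: op6 pop() → 20 — stack <80,67>
step 7: op7 pop() → 67 — stack <80>
step 8: op8 pop() → 80 — stack <>
step 9: op10 push(97) — stack <97>
step 10: op9 push(59) — stack <97,59>
step 11: op11 pop() → 59 — stack <97>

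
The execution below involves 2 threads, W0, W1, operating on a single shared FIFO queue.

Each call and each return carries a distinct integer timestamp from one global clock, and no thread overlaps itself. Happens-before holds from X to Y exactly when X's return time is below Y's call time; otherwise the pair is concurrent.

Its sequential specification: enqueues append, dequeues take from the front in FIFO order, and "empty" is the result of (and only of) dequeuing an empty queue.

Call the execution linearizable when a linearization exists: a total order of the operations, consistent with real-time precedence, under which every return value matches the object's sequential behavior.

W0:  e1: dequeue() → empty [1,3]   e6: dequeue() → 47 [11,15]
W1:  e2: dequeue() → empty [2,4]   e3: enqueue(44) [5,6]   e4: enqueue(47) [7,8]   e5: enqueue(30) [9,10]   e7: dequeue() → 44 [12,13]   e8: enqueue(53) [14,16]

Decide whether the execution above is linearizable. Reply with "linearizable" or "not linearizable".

linearizable

witness order: e1, e2, e3, e4, e5, e7, e6, e8
after step 1 (e1 dequeue() → empty): queue <>
after step 2 (e2 dequeue() → empty): queue <>
after step 3 (e3 enqueue(44)): queue <44>
after step 4 (e4 enqueue(47)): queue <44,47>
after step 5 (e5 enqueue(30)): queue <44,47,30>
after step 6 (e7 dequeue() → 44): queue <47,30>
after step 7 (e6 dequeue() → 47): queue <30>
after step 8 (e8 enqueue(53)): queue <30,53>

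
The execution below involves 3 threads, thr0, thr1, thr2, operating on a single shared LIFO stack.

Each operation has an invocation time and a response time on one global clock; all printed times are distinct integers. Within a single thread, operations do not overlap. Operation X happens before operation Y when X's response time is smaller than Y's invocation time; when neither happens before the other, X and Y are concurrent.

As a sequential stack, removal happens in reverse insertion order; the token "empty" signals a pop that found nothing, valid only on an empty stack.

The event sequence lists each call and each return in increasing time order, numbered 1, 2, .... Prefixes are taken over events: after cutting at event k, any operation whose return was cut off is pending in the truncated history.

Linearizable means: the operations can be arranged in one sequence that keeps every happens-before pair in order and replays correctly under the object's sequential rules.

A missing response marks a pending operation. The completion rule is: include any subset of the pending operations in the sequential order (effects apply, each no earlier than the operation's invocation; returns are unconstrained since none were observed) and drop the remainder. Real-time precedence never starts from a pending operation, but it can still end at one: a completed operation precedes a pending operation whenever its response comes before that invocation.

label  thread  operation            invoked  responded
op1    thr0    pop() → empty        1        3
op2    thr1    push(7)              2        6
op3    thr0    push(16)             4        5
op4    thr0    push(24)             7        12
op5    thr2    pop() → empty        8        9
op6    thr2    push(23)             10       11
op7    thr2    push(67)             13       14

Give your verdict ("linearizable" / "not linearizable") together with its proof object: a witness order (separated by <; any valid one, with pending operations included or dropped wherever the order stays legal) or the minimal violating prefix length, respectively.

not linearizable — minimal violating prefix: 9 events

prefix check: 1..8 passes, 1..9 fails once op5's time-9 response joins
every one of the 3 real-time-consistent orders over 4 completed LIFO stack ops fails the sequential spec
every completion of the 1 pending operation (op4) was checked; none linearizes
take op1, op2, op3, op5 (pending dropped): step 4 already fails, because op5 pop() → empty cannot occur there
take op1, op3, op2, op5 (pending dropped): step 4 already fails, because op5 pop() → empty cannot occur there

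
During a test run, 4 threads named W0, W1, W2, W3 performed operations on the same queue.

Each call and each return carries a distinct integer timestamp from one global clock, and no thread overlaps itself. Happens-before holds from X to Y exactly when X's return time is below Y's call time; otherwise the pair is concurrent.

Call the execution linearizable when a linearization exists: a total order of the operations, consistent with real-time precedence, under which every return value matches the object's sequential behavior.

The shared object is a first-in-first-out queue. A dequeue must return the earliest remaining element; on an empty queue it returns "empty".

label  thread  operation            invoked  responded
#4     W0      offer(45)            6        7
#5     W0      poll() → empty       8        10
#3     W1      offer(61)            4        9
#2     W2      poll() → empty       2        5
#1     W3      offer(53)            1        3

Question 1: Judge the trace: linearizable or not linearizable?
events 1..9 are fine; event 10 — the response of #5 at time 10 — makes the prefix non-linearizable
every one of the 7 real-time-consistent orders over 5 completed queue ops fails the sequential spec
sample order #1, #2, #3, #4, #5 stalls at step 2 — #2 poll() → empty has no legal effect
sample order #1, #2, #4, #3, #5 stalls at step 2 — #2 poll() → empty has no legal effect

not linearizable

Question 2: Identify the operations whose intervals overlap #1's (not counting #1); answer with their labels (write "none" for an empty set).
#1 spans [1,3]: anything still running between times 1 and 3 counts as concurrent
#2 [2,5]: concurrent
#3 [4,9]: after
#4 [6,7]: after
#5 [8,10]: after

#2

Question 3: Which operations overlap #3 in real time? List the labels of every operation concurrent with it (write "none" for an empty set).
overlap test against #3 [4,9]: concurrent iff the interval meets 4..9
#1 [1,3]: before
#2 [2,5]: concurrent
#4 [6,7]: concurrent
#5 [8,10]: concurrent

#2, #4, #5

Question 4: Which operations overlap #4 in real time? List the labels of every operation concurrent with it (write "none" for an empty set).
#4 runs from 6 to 7; window-overlapping ops are concurrent
#1 [1,3]: before
#2 [2,5]: before
#3 [4,9]: concurrent
#5 [8,10]: after

#3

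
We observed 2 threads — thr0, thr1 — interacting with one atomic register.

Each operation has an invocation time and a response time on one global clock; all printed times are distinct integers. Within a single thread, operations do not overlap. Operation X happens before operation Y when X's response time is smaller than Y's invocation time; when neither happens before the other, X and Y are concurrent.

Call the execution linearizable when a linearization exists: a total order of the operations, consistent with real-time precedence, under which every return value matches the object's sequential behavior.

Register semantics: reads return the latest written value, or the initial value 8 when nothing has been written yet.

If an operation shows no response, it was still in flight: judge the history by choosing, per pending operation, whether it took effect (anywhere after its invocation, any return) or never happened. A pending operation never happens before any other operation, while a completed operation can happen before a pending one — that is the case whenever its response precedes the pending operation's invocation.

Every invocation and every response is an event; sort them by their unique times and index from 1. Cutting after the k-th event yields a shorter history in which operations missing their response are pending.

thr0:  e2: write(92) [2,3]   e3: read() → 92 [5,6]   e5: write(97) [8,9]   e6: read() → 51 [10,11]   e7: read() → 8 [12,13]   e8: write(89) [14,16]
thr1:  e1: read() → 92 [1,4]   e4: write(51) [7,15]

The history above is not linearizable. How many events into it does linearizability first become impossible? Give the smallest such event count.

events 1..12 are linearizable, e.g. via e2, e1, e3, e5, e4, e6:
after step 1 (e2 write(92)): value 92
after step 2 (e1 read() → 92): value 92
after step 3 (e3 read() → 92): value 92
after step 4 (e5 write(97)): value 97
after step 5 (e4 write(51) (pending, included)): value 51
after step 6 (e6 read() → 51): value 51
at event 13 (e7's time-13 response) nothing linearizes any more
no completion choice of the 1 pending operation (e4) rescues it — every subset was tried
one such order, e1, e2, e3, e5, e6, e7 (pending dropped), breaks at step 1 where e1 read() → 92 is illegal
one such order, e2, e1, e3, e5, e6, e7 (pending dropped), breaks at step 5 where e6 read() → 51 is illegal

13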